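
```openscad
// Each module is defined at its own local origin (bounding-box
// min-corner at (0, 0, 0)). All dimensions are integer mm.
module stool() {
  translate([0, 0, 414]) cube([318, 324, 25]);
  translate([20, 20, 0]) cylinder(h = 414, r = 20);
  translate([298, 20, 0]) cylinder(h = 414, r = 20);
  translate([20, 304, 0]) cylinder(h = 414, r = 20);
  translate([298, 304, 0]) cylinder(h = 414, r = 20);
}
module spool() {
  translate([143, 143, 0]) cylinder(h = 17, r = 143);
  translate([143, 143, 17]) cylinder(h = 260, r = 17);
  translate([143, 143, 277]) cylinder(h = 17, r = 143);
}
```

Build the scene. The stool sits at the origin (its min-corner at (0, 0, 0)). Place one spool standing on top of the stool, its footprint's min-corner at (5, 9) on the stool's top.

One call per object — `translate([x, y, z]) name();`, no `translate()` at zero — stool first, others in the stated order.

stool();
translate([5, 9, 439]) spool();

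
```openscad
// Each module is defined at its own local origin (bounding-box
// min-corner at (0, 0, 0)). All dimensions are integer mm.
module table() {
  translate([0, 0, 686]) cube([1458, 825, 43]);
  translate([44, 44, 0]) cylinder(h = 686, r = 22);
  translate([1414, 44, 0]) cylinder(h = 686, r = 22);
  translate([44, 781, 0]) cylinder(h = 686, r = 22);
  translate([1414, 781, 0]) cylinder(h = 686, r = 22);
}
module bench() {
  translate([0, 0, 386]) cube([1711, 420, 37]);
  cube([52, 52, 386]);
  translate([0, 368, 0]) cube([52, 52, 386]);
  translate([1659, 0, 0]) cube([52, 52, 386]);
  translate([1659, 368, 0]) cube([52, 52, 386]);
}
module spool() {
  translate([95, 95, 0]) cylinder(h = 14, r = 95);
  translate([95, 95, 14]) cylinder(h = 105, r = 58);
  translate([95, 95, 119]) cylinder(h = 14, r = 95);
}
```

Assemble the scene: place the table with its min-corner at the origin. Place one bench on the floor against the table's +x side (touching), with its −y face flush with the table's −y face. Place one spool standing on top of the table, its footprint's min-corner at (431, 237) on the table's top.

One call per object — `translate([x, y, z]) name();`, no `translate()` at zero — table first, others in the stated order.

table();
translate([1458, 0, 0]) bench();
translate([431, 237, 729]) spool();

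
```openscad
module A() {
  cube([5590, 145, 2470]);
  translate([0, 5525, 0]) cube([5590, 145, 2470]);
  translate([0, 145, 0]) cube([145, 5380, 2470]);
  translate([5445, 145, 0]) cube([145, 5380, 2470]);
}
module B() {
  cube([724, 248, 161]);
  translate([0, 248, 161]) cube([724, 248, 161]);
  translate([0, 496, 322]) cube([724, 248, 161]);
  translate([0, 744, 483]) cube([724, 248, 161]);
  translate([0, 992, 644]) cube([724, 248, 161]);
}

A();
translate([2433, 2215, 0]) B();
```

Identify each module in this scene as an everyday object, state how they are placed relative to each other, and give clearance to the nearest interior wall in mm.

Clearances: x = 2288, y = 2070; minimum 2070 mm.

A is a house frame. B is a staircase. The staircase sits inside the house frame, centred. The clearance to the nearest interior wall is 2070 mm.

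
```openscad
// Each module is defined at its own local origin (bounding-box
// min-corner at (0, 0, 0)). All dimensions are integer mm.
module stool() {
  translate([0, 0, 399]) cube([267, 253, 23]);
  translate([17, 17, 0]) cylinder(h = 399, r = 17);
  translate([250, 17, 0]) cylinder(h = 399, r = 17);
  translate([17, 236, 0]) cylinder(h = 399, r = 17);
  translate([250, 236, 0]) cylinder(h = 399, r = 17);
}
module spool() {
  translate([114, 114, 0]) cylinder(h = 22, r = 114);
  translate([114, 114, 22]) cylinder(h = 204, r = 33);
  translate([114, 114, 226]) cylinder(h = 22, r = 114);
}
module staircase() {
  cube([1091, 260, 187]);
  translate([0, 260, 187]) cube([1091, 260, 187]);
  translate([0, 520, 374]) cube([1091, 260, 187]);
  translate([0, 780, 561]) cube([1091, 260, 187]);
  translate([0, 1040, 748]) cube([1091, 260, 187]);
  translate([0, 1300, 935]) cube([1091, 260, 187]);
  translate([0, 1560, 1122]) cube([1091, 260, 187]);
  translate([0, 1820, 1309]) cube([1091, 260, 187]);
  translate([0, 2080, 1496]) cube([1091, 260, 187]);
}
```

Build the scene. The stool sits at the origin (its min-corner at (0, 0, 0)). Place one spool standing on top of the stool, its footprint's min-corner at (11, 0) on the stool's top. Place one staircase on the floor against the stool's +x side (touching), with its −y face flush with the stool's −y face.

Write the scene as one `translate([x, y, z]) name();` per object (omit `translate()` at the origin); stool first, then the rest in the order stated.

stool();
translate([11, 0, 422]) spool();
translate([267, 0, 0]) staircase();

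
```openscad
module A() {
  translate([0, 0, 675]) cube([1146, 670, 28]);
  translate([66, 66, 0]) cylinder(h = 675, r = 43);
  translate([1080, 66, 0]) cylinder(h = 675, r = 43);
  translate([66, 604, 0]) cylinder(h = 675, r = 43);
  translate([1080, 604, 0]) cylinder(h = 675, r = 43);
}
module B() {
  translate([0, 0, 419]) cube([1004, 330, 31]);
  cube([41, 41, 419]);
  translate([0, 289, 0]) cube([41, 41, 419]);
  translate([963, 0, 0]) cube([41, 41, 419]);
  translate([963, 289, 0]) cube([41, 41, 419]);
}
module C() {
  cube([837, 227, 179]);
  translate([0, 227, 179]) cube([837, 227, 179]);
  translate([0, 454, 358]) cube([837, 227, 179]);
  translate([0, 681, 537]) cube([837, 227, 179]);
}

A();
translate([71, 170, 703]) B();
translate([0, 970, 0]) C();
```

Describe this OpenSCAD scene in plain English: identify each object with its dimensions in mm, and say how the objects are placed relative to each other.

A is a table: top 1146 mm (x) × 670 mm (y), 28 mm thick, upper face at z = 703 mm, on four round legs of 86 mm diameter, each leg's bounding box inset 23 mm from the nearest pair of top edges, running from z = 0 to the bottom of the top.

B is a long wooden bench with a 1004 mm (x) × 330 mm (y) seat, 31 mm thick, its top surface 450 mm above the floor. Four 41 mm square legs at the seat corners, flush with the edges, run from z = 0 to the seat underside.

C is a straight staircase of 4 solid steps. Each step is 837 mm wide (x), 227 mm deep (y, the going) and 179 mm tall (the rise). The first step rests on the floor; each subsequent step sits one going further in +y and one rise higher in +z, directly behind and above the previous step with no overlap.

The bench is on top of the table, centred. The staircase is on the floor beside the table on its +y side.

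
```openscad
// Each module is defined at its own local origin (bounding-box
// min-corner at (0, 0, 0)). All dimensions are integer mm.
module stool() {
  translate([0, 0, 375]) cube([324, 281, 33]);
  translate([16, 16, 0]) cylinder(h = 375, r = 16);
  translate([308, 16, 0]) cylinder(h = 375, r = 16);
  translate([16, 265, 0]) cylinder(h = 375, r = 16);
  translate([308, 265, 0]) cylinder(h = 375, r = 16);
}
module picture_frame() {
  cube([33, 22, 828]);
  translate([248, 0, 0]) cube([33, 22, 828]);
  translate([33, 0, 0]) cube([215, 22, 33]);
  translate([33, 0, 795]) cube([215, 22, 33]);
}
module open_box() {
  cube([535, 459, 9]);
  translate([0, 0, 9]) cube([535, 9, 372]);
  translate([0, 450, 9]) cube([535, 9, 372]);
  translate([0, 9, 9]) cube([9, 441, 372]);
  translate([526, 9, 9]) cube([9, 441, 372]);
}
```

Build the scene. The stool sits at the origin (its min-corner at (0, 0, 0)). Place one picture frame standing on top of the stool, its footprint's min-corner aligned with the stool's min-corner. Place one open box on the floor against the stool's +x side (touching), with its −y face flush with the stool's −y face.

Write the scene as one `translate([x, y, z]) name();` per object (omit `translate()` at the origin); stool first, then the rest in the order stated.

stool();
translate([0, 0, 408]) picture_frame();
translate([324, 0, 0]) open_box();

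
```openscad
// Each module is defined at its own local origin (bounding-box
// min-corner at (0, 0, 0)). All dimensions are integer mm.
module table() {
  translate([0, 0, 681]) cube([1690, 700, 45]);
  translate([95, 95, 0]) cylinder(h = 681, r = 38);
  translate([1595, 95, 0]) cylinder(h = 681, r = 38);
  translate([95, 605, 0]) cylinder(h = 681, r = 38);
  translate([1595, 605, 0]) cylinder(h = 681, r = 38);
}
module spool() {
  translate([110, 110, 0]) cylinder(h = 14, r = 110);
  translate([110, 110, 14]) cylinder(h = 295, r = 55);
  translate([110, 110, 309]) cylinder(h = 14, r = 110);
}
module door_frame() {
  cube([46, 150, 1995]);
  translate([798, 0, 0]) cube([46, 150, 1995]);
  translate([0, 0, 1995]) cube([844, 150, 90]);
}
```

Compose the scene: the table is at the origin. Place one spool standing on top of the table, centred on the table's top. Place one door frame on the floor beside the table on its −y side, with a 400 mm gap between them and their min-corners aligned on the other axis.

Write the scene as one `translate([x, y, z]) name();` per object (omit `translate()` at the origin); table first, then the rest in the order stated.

table();
translate([735, 240, 726]) spool();
translate([0, -550, 0]) door_frame();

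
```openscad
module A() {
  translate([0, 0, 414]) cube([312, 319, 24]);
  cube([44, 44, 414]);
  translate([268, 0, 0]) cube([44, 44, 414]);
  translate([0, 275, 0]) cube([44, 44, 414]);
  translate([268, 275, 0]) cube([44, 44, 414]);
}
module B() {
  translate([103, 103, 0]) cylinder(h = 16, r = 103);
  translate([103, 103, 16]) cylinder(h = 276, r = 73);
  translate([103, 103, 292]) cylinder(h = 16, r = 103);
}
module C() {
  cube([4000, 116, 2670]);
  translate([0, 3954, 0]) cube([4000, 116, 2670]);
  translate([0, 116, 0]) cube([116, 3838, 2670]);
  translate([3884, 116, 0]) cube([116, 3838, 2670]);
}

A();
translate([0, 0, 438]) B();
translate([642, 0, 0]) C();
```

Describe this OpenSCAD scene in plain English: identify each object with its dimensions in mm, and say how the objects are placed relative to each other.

A is a simple wooden stool: a rectangular seat 312 mm (x) by 319 mm (y), 24 mm thick, top face at z = 438 mm, on four square legs, each 44×44 mm in cross-section. The legs rest on z = 0, each flush with a corner of the seat.

B is a spool: two coaxial disc flanges of radius 103 mm and thickness 16 mm, joined by a core cylinder of radius 73 mm and height 276 mm. The lower flange rests on z = 0 and the three cylinders share a vertical axis.

C is a box-shaped house frame (walls only): outside footprint 4000×4070 mm, wall height 2670 mm, wall thickness 116 mm. The two y-facing walls run the full x-width; the two x-facing walls fit between the inner faces of the y-facing walls.

The spool is on top of the stool. The house frame is on the floor beside the stool on its +x side.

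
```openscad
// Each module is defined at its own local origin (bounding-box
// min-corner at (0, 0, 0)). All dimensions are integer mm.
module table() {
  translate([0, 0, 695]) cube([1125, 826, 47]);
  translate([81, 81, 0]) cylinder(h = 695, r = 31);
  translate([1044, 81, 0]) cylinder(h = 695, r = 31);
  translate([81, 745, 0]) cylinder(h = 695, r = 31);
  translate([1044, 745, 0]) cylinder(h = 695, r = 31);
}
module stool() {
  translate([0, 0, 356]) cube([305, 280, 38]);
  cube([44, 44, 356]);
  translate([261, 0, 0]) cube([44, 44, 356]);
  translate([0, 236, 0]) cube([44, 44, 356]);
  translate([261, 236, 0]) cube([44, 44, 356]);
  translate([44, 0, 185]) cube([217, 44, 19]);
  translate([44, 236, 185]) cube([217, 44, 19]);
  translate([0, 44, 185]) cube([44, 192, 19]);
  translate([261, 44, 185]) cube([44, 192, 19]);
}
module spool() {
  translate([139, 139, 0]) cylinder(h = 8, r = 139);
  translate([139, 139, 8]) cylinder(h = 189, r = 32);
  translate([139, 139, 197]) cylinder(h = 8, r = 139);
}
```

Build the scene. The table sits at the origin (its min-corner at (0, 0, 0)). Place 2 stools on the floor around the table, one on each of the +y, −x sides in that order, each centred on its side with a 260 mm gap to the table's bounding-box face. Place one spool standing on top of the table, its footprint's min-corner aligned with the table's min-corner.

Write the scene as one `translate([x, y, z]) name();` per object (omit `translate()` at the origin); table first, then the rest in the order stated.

table();
translate([410, 1086, 0]) stool();
translate([-565, 273, 0]) stool();
translate([0, 0, 742]) spool();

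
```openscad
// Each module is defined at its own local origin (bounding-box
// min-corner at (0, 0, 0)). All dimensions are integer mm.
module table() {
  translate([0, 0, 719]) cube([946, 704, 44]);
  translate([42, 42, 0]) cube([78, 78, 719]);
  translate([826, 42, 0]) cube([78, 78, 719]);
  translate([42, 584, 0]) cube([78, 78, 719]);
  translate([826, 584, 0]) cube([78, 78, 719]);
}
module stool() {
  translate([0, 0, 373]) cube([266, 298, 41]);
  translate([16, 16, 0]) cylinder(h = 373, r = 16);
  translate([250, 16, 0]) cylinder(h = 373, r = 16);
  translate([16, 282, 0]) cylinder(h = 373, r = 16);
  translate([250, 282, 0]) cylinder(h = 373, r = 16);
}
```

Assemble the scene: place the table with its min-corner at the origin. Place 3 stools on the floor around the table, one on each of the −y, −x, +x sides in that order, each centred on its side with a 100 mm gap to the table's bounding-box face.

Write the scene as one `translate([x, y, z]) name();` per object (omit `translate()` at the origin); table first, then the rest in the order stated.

table();
translate([340, -398, 0]) stool();
translate([-366, 203, 0]) stool();
translate([1046, 203, 0]) stool();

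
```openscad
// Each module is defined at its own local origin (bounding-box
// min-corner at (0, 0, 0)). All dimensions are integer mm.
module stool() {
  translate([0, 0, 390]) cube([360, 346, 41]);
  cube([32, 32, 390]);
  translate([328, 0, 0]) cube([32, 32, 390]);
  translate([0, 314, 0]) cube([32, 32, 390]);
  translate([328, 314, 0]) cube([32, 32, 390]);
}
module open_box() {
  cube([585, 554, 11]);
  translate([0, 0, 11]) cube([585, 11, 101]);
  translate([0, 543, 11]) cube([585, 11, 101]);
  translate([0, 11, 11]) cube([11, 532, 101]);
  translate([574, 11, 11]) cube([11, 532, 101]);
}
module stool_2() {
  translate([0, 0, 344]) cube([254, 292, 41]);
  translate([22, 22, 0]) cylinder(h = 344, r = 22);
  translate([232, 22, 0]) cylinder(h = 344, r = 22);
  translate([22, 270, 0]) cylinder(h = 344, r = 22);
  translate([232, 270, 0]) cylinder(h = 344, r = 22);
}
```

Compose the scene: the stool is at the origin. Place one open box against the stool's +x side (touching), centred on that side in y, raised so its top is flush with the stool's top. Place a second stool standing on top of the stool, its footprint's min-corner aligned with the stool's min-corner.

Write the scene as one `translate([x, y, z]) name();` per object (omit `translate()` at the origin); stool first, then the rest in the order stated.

stool();
translate([360, -104, 319]) open_box();
translate([0, 0, 431]) stool_2();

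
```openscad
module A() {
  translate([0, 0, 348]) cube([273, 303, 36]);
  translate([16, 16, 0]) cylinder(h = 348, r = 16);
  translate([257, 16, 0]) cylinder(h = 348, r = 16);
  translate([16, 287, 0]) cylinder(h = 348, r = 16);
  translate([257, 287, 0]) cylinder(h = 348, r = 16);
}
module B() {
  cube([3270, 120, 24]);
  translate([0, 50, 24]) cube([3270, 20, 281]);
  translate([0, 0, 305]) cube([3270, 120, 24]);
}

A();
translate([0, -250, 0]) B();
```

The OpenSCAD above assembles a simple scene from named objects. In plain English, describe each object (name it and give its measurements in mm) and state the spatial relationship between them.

A is a four-legged stool. The seat is 273×303 mm, 36 mm thick, top at z = 384 mm. It stands on four round legs, each 32 mm in diameter, from z = 0 to the seat underside, each leg's axis is inset half a diameter from the nearest pair of seat edges (so the leg's bounding box is flush with the corner).

B is an I-beam lying along x, 3270 mm long. Overall section height 329 mm. Two flanges 120 mm wide (y) and 24 mm thick, one on the floor and one at the top; a web 20 mm thick runs between them, centred on the flange width.

The I-beam is on the floor beside the stool on its −y side.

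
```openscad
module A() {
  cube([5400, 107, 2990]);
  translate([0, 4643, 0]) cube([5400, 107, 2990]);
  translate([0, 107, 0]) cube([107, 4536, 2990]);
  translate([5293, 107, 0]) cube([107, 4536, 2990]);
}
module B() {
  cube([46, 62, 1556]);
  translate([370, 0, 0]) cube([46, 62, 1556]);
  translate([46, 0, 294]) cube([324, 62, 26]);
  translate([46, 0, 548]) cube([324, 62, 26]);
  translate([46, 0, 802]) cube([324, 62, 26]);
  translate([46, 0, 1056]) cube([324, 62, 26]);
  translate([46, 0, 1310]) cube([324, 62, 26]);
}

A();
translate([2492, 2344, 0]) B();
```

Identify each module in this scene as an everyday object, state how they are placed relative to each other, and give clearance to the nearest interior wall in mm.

A is a house frame. B is a ladder. The ladder sits inside the house frame, centred. The clearance to the nearest interior wall is 2237 mm.

Clearances: x = 2385, y = 2237; minimum 2237 mm.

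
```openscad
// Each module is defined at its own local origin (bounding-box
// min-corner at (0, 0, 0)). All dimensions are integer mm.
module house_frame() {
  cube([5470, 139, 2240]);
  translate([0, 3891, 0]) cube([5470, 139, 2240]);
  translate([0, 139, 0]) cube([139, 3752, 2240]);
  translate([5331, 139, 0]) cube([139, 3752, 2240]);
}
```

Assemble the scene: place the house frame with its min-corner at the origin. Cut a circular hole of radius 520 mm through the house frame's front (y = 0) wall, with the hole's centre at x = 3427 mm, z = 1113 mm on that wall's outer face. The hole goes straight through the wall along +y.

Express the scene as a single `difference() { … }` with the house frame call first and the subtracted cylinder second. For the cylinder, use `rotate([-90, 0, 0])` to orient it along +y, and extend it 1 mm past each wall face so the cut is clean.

difference() {
  house_frame();
  translate([3427, -1, 1113]) rotate([-90, 0, 0]) cylinder(h = 141, r = 520);
}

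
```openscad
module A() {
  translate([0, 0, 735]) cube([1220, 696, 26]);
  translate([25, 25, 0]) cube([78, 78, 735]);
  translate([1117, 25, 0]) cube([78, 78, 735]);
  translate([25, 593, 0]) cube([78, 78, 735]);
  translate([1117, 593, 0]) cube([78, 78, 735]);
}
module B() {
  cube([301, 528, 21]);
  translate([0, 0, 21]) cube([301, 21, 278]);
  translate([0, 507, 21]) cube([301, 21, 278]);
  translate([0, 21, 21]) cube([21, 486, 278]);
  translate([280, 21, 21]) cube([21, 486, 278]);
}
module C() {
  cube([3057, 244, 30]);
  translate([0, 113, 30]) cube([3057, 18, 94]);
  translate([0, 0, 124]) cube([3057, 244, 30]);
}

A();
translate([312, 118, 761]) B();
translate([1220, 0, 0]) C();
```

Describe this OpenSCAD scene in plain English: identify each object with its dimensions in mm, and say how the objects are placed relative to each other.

A is a table with a 1220×696 mm rectangular top, 26 mm thick, top surface at z = 761 mm, supported by four 78×78 mm square legs, each inset 25 mm from the nearest pair of top edges, running from the floor.

B is an open-topped rectangular box: outside dimensions 301×528×299 mm, with a uniform wall and base thickness of 21 mm. The base is a full 301×528 slab on the floor; four walls sit on top of the base. The front and back walls (the −y and +y sides) span the full width; the two side walls fit between them.

C is an I-beam lying along x, 3057 mm long. Overall section height 154 mm. Two flanges 244 mm wide (y) and 30 mm thick, one on the floor and one at the top; a web 18 mm thick runs between them, centred on the flange width.

The open box is on top of the table. The I-beam is against the table's +x side, with their −y faces flush.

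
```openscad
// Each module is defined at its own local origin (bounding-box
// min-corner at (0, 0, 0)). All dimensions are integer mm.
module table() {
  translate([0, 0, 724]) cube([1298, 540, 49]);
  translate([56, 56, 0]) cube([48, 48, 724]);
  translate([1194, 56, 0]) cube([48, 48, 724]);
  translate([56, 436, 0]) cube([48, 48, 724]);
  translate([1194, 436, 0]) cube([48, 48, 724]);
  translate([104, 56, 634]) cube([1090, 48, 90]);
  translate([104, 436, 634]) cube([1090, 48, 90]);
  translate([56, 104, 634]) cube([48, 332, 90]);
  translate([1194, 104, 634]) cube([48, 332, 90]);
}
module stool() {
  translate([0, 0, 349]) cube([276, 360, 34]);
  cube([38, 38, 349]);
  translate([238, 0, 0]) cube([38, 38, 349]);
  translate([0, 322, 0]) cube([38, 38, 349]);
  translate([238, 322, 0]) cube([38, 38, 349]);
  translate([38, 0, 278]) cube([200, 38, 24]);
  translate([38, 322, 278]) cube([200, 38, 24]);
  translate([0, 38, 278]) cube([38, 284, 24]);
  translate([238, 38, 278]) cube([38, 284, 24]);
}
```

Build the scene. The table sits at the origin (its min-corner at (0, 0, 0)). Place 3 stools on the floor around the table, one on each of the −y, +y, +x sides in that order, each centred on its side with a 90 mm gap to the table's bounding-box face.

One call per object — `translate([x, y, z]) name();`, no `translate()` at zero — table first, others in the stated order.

table();
translate([511, -450, 0]) stool();
translate([511, 630, 0]) stool();
translate([1388, 90, 0]) stool();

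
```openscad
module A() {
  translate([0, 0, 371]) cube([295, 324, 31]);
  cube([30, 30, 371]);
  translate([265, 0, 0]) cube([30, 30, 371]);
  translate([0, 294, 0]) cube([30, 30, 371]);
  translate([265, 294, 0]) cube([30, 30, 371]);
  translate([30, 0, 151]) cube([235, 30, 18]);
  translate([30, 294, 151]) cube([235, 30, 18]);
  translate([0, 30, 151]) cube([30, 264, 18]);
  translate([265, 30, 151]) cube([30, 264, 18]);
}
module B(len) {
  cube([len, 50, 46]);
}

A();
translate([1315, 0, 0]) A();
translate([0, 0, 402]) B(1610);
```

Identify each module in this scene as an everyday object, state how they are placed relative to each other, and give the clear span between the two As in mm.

A is a stool. B is a beam. A beam spans the tops of two stools. The clear span between the two stools is 1020 mm.

Second stool starts at x = 1315; first ends at x = 295; clear span = 1315 − 295 = 1020 mm.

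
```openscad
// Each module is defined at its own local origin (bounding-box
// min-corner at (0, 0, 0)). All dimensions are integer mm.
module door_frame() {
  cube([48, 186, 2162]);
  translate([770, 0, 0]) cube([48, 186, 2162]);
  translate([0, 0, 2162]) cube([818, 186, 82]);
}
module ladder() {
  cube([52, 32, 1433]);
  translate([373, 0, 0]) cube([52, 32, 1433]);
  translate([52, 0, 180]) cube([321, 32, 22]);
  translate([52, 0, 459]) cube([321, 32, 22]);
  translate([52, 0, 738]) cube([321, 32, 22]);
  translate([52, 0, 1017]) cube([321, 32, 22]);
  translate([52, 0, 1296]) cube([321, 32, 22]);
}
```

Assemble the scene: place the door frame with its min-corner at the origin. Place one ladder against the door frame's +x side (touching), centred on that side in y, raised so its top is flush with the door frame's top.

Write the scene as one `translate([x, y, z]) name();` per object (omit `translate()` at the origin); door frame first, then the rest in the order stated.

door_frame();
translate([818, 77, 811]) ladder();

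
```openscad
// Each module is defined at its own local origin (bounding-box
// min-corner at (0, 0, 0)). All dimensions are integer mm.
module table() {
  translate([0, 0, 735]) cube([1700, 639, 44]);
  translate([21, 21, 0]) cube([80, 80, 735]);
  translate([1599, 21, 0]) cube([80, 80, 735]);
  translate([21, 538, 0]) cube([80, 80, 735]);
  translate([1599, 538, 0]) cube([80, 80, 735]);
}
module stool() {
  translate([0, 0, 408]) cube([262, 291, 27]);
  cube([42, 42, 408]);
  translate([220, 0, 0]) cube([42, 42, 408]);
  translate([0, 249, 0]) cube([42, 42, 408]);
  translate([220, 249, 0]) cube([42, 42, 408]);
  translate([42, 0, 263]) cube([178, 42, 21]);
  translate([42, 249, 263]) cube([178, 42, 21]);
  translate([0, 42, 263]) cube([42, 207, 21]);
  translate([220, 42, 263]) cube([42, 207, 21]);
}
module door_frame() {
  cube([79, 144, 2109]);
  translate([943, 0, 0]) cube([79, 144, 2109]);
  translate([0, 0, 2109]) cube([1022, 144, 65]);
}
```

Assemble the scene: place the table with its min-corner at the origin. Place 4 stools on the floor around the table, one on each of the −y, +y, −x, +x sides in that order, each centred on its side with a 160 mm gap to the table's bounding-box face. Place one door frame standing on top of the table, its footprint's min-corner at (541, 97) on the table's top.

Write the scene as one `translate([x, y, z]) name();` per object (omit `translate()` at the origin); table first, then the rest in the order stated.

table();
translate([719, -451, 0]) stool();
translate([719, 799, 0]) stool();
translate([-422, 174, 0]) stool();
translate([1860, 174, 0]) stool();
translate([541, 97, 779]) door_frame();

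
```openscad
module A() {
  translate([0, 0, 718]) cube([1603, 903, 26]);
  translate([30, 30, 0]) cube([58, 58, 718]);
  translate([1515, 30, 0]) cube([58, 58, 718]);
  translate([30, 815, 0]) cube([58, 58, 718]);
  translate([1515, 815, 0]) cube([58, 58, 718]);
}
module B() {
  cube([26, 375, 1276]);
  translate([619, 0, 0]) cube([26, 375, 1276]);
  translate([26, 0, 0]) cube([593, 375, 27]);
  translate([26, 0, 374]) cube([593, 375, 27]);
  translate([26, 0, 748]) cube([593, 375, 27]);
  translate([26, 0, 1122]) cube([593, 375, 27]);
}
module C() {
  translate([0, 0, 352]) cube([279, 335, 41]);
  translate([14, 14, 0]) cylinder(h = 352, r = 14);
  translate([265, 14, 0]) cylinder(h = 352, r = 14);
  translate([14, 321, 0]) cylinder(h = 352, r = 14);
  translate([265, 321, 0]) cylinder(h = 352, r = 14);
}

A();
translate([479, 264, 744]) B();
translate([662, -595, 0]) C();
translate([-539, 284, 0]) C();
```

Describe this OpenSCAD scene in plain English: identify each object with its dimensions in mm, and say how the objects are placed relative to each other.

A is a rectangular dining table. The top is 1603×903×26 mm with its upper surface at z = 744 mm. It stands on four 58×58 mm square legs, each inset 30 mm from the nearest pair of top edges, running from the floor to the underside of the top.

B is an open bookshelf. Two side panels, each 26 mm thick, 375 mm deep and 1276 mm tall, stand 645 mm apart (outside-to-outside). Between them sit 4 shelves, each 27 mm thick and 375 mm deep, spanning the full gap between the sides. The bottom shelf rests on the floor (its underside at z = 0) and the clear gap between one shelf's top and the next shelf's underside is 347 mm.

C is a simple wooden stool: a rectangular seat 279 mm (x) by 335 mm (y), 41 mm thick, top face at z = 393 mm, on four round legs, each 28 mm in diameter. The legs rest on z = 0, each leg's axis is inset half a diameter from the nearest pair of seat edges (so the leg's bounding box is flush with the corner).

The bookshelf is on top of the table, centred. Two stools sit around the table at the −y, −x sides.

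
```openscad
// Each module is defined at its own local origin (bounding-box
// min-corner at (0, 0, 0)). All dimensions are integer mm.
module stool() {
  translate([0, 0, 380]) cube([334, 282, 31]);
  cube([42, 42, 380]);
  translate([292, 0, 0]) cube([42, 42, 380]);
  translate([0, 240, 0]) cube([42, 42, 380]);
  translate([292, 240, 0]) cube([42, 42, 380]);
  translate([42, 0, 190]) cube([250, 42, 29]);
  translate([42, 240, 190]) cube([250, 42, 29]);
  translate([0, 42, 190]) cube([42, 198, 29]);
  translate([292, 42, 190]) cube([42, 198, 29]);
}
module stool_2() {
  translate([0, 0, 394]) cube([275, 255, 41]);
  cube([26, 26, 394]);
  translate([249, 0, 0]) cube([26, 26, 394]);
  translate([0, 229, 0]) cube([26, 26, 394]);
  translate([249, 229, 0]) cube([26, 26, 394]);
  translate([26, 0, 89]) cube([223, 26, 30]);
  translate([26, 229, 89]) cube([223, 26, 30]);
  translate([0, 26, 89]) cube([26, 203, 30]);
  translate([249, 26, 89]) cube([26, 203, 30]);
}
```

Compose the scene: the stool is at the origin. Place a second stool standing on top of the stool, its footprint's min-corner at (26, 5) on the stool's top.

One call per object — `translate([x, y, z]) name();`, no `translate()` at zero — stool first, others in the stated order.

stool();
translate([26, 5, 411]) stool_2();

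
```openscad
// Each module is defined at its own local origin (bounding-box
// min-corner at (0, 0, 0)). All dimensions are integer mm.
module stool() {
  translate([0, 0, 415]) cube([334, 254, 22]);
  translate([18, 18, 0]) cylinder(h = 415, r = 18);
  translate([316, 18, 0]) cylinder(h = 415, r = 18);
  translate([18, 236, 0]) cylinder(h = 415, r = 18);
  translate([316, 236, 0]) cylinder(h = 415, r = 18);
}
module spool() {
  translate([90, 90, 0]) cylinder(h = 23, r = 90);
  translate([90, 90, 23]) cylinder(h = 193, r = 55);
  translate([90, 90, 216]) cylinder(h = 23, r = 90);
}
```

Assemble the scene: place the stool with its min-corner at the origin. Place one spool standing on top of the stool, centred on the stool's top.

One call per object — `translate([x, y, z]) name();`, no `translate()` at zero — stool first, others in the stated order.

stool();
translate([77, 37, 437]) spool();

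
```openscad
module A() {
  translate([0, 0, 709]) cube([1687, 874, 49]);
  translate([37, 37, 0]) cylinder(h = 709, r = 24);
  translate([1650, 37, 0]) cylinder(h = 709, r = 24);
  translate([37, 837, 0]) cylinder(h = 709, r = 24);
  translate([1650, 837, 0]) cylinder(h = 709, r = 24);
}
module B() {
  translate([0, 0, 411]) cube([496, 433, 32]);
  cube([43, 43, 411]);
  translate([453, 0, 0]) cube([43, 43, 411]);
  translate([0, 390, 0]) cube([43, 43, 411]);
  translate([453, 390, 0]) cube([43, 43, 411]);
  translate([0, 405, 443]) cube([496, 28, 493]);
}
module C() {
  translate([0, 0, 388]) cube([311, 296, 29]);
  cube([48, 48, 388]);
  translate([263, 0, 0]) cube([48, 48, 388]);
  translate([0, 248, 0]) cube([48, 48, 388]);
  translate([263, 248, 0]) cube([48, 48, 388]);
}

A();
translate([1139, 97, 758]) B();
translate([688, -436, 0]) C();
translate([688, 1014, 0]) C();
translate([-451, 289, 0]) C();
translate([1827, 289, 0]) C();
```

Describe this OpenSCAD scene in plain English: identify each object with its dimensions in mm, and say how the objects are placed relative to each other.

A is a table: top 1687 mm (x) × 874 mm (y), 49 mm thick, upper face at z = 758 mm, on four round legs of 48 mm diameter, each leg's bounding box inset 13 mm from the nearest pair of top edges, running from z = 0 to the bottom of the top.

B is a chair. The seat is a 496×433×32 mm slab with its top at z = 443 mm, on four 43×43 mm corner legs (flush with the seat edges, standing on z = 0). A flat backrest 28 mm thick, 493 mm tall, spans the full seat width and rises from the seat top along its +y edge, rear face flush with the rear of the seat.

C is a four-legged stool. The seat is a 311×296×29 mm slab whose top surface is at z = 417 mm; four square legs, each 48×48 mm in cross-section, run from the floor (z = 0) to the underside of the seat, each flush with a corner of the seat.

The chair is on top of the table. Four stools sit around the table at the −y, +y, −x, +x sides.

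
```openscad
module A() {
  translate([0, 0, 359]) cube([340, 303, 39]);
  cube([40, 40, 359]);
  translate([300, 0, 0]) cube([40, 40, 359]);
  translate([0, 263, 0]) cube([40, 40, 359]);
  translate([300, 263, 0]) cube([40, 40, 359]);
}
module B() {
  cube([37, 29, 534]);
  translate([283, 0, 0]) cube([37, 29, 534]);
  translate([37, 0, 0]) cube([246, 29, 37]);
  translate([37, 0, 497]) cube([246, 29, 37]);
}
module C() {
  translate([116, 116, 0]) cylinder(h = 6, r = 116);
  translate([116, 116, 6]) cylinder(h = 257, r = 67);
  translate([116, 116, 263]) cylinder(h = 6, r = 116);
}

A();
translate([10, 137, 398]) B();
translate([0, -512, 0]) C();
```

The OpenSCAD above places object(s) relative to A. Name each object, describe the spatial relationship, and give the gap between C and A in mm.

A is a stool. B is a picture frame. C is a spool. The picture frame is on top of the stool, centred. The spool is on the floor beside the stool on its −y side. The gap between the spool and the stool is 280 mm.

The spool's nearest face is 280 mm from the stool's −y face.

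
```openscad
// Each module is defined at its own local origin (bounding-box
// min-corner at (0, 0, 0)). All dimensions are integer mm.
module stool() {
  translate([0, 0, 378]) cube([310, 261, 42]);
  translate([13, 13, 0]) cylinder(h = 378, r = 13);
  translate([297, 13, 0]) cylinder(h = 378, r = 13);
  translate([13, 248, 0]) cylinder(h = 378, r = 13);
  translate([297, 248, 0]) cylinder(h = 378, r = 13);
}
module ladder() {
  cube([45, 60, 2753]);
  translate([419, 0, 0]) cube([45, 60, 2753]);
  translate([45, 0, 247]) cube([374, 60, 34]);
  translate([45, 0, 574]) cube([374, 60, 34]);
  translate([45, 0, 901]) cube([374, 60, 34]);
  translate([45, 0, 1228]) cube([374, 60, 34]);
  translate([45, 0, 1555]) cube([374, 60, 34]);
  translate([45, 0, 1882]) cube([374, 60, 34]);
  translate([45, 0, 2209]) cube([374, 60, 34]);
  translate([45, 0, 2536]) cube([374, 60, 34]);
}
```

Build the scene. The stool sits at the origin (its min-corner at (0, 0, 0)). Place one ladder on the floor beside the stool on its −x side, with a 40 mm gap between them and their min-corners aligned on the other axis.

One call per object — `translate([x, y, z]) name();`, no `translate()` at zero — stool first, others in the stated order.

stool();
translate([-504, 0, 0]) ladder();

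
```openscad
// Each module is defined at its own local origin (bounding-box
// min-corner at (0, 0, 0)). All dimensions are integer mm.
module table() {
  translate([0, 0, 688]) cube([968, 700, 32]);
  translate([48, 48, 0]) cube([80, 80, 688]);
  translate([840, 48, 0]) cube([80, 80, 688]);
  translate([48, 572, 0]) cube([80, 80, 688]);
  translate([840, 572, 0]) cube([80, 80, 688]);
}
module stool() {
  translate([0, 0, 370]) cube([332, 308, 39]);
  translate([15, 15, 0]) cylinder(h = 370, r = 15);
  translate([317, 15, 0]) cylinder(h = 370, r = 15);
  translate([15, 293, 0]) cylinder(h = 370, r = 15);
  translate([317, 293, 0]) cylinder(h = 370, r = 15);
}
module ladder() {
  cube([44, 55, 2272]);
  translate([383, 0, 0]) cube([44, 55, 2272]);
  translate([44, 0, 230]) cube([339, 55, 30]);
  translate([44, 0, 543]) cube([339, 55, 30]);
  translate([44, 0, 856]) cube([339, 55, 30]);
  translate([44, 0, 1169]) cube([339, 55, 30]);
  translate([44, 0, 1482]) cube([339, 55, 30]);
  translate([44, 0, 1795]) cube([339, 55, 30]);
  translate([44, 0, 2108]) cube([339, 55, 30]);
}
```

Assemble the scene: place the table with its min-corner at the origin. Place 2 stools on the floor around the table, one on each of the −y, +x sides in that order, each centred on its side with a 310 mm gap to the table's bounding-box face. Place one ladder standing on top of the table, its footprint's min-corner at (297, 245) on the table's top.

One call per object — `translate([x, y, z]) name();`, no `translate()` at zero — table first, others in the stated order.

table();
translate([318, -618, 0]) stool();
translate([1278, 196, 0]) stool();
translate([297, 245, 720]) ladder();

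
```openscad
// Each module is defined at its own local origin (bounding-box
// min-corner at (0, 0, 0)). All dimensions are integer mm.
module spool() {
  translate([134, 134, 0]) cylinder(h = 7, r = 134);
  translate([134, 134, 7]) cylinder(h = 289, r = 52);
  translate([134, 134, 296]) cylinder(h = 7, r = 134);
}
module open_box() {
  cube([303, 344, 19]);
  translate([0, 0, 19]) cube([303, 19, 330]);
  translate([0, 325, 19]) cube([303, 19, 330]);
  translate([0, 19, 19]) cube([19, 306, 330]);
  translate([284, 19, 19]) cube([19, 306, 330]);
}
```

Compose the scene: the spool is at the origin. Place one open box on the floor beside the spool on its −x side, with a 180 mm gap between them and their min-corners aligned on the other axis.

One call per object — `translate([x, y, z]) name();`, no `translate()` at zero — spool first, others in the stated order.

spool();
translate([-483, 0, 0]) open_box();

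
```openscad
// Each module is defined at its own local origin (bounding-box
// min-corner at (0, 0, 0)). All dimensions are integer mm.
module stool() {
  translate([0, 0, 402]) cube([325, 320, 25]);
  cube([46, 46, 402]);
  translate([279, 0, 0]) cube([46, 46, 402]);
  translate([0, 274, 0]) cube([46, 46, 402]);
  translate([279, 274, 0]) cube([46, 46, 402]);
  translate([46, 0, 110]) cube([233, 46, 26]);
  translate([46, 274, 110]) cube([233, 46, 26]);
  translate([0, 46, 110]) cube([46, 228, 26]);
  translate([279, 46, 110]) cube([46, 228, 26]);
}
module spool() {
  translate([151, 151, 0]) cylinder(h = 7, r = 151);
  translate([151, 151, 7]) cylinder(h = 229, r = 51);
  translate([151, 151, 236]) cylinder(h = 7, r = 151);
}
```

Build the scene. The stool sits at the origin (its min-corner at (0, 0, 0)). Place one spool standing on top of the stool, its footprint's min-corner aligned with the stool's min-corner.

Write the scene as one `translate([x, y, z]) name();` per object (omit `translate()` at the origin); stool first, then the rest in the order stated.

stool();
translate([0, 0, 427]) spool();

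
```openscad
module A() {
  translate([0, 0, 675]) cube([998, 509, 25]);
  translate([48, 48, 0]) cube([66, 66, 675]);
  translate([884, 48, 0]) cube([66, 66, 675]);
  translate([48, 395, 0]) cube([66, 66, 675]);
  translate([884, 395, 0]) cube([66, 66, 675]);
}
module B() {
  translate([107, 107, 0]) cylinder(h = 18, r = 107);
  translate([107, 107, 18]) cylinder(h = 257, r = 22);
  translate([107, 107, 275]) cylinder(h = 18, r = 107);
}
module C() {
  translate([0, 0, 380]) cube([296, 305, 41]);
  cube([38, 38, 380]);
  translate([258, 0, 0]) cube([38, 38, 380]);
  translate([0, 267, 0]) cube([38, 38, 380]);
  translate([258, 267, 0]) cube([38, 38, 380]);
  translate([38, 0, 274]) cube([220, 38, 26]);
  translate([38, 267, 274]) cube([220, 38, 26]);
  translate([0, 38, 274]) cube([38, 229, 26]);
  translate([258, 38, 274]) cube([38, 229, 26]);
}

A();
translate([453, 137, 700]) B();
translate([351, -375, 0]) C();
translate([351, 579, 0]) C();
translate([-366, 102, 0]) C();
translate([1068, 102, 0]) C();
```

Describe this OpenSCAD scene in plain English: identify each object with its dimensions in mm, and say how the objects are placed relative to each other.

A is a table with a 998×509 mm rectangular top, 25 mm thick, top surface at z = 700 mm, supported by four 66×66 mm square legs, each inset 48 mm from the nearest pair of top edges, running from the floor.

B is a spool: two coaxial disc flanges of radius 107 mm and thickness 18 mm, joined by a core cylinder of radius 22 mm and height 257 mm. The lower flange rests on z = 0 and the three cylinders share a vertical axis.

C is a simple wooden stool: a rectangular seat 296 mm (x) by 305 mm (y), 41 mm thick, top face at z = 421 mm, on four square legs, each 38×38 mm in cross-section. The legs rest on z = 0, each flush with a corner of the seat. Four stretchers, 38 mm wide and 26 mm tall, connect adjacent legs with their undersides at z = 274 mm, each running between the inner faces of the legs it joins and aligned with the legs' outer faces on the other axis.

The spool is on top of the table. Four stools sit around the table at the −y, +y, −x, +x sides.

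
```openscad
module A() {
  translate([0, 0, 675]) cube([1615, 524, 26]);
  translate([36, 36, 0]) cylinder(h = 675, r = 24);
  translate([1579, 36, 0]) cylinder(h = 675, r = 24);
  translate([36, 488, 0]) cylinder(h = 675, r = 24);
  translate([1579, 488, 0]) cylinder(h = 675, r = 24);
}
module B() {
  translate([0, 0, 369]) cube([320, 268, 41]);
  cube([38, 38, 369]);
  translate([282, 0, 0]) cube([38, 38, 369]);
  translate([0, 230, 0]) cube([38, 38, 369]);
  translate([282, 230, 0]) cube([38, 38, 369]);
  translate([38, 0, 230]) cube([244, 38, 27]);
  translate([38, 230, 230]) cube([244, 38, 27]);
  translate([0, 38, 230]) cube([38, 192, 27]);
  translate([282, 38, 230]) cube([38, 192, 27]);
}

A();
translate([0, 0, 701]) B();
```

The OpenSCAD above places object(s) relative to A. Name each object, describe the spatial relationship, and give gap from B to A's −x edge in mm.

A is a table. B is a stool. The stool is on top of the table. The gap from the stool to the table's −x edge is 0 mm.

The stool's min-x is at 0; the table's min-x is 0; gap = 0 mm.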